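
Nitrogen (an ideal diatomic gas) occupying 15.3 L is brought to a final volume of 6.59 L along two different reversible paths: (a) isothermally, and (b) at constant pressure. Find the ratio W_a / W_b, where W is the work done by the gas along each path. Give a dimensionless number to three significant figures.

Path (a) isothermal: W = P₁V₁ ln(V₂/V₁) → W_a/(P₁V₁) = -0.8423.
Path (b) isobaric: W = P₁(V₂ − V₁) → W_b/(P₁V₁) = -0.5693.
W_a / W_b = -0.8423 / -0.5693 = 1.48.

W_a / W_b ≈ 1.48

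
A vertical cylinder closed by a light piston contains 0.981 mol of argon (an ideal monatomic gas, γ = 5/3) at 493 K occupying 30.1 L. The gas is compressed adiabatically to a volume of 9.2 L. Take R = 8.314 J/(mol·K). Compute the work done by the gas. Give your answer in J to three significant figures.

Adiabatic: TV^(γ−1) = const with γ = 5/3.
T₂ = T₁ (V₁/V₂)^(γ−1) = 493 × (30.1/9.2)^0.667 = 493 × 2.204 = 1087 K.
W_by = nCᵥ(T₁ − T₂) = (0.981)(12.47)(493 − 1087) = -7261 J.

W ≈ -7260 J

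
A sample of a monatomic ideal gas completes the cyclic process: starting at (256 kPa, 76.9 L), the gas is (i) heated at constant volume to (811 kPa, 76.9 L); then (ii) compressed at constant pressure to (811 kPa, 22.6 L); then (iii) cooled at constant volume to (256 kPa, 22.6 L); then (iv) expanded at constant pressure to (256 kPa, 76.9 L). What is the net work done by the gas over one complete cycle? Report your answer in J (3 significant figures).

Constant-volume legs do no work.
W(ii) = (811)(22.6 − 76.9) = -44037 J; W(iv) = (256)(76.9 − 22.6) = 13901 J.
W_net = -44037 + 13901 = -30136 J (the counter-clockwise enclosed area).

W_net ≈ -30100 J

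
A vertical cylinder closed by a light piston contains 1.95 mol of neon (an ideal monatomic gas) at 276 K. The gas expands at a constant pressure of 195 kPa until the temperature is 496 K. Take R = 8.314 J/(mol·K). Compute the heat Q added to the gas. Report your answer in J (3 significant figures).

Isobaric: W = nRΔT = (1.95)(8.314)(220) = 3567 J.
ΔU = nCᵥΔT with Cᵥ = 3R/2: ΔU = (1.95)(12.47)(220) = 5350 J.
Q = ΔU + W = 5350 + 3567 = 8917 J.

Q ≈ 8920 J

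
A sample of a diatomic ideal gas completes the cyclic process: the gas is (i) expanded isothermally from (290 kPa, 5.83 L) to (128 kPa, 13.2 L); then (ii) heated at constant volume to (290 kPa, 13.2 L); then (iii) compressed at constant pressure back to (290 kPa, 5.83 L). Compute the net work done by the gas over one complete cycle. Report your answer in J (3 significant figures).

W_net ≈ -756 J

Leg (i): W = PᵢVᵢ ln(V_f/Vᵢ) = (1691) ln(13.2/5.83) = 1382 J.
Leg (ii): W = 0.
Leg (iii): W = PΔV = (290)(5.83 − 13.2) = -2137 J.
W_net = 1382 − 2137 = -755.7 J.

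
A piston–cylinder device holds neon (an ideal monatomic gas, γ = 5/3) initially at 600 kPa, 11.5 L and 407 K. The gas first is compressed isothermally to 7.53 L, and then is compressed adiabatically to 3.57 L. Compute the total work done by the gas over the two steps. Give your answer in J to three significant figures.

W_total ≈ -9590 J

Step 1 (isothermal): W = P₁V₁ ln(V₂/V₁) = (6900) ln(7.53/11.5) = -2922 J.
After step 1: P = 916.3 kPa, V = 7.53 L, T = 407 K.
Step 2 (adiabatic): W = (P₁V₁ − P₂V₂)/(γ−1) = (6900 − 11348)/0.667 = -6673 J.
W_total = -2922 − 6673 = -9594 J.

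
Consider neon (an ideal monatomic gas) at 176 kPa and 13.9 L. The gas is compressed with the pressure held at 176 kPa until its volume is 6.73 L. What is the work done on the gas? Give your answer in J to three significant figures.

Isobaric: W = P ΔV.
W = (176 kPa)(6.73 − 13.9 L) = (176)(-7.17) = -1262 J.
Work on gas = −W_by = 1262 J.

W ≈ 1260 J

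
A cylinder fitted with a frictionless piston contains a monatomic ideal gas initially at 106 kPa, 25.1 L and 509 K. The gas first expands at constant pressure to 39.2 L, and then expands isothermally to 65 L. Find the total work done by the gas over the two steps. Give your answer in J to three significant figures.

Step 1 (isobaric): W = PΔV = (106 kPa)(39.2 − 25.1 L) = 1495 J.
After step 1: P = 106 kPa, V = 39.2 L, T = 794.9 K.
Step 2 (isothermal): W = P₁V₁ ln(V₂/V₁) = (4155) ln(65/39.2) = 2101 J.
W_total = 1495 + 2101 = 3596 J.

W_total ≈ 3600 J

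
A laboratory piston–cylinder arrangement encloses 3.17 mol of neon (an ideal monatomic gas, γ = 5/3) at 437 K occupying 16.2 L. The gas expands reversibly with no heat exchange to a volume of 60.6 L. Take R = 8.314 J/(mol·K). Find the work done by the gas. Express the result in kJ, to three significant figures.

Adiabatic: TV^(γ−1) = const with γ = 5/3.
T₂ = T₁ (V₁/V₂)^(γ−1) = 437 × (16.2/60.6)^0.667 = 437 × 0.415 = 181.3 K.
W_by = nCᵥ(T₁ − T₂) = (3.17)(12.47)(437 − 181.3) = 10107 J.

W ≈ 10.1 kJ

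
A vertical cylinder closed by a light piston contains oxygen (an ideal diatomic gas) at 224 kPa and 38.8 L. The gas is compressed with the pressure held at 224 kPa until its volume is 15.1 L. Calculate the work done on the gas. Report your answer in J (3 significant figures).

Isobaric: W = P ΔV.
W = (224 kPa)(15.1 − 38.8 L) = (224)(-23.7) = -5309 J.
Work on gas = −W_by = 5309 J.

W ≈ 5310 J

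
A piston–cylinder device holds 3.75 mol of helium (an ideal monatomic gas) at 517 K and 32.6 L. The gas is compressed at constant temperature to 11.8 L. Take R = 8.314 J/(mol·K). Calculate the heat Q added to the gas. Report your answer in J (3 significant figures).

Isothermal ⇒ ΔU = 0, so Q = W = nRT ln(V₂/V₁).
Q = (3.75)(8.314)(517) ln(11.8/32.6) = 16119 × -1.016 = -16380 J.

Q ≈ -16400 J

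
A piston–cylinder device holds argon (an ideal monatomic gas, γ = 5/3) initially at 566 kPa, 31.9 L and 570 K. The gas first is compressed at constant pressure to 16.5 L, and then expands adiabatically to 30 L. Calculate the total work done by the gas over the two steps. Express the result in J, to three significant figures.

Step 1 (isobaric): W = PΔV = (566 kPa)(16.5 − 31.9 L) = -8716 J.
After step 1: P = 566 kPa, V = 16.5 L, T = 294.8 K.
Step 2 (adiabatic): W = (P₁V₁ − P₂V₂)/(γ−1) = (9339 − 6269)/0.667 = 4605 J.
W_total = -8716 + 4605 = -4112 J.

W_total ≈ -4110 J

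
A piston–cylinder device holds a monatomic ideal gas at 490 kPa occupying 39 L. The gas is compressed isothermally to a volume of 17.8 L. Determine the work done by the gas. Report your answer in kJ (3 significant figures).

W ≈ -15.0 kJ

Isothermal: W = nRT ln(V₂/V₁) = P₁V₁ ln(V₂/V₁).
P₁V₁ = (490 kPa)(39 L) = 19110 J.
W = 19110 × ln(17.8/39) = 19110 × -0.7844
W_by_gas = -14989 J.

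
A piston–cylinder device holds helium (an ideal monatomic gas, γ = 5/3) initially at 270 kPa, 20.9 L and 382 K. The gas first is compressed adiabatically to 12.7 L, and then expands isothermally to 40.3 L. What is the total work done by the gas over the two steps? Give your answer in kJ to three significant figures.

W_total ≈ 5.75 kJ

Step 1 (adiabatic): W = (P₁V₁ − P₂V₂)/(γ−1) = (5643 − 7866)/0.667 = -3334 J.
After step 1: P = 619.3 kPa, V = 12.7 L, T = 532.5 K.
Step 2 (isothermal): W = P₁V₁ ln(V₂/V₁) = (7866) ln(40.3/12.7) = 9083 J.
W_total = -3334 + 9083 = 5749 J.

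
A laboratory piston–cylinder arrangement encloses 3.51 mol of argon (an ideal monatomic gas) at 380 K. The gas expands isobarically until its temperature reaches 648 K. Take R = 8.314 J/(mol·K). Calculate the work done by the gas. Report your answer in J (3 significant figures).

W ≈ 7820 J

Isobaric: W = P ΔV = nR ΔT.
W = (3.51)(8.314)(648 − 380) = 7821 J.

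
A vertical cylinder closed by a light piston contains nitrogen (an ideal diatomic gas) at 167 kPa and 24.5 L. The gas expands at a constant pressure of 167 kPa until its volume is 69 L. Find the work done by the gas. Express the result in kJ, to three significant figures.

Isobaric: W = P ΔV.
W = (167 kPa)(69 − 24.5 L) = (167)(44.5) = 7432 J.

W ≈ 7.43 kJ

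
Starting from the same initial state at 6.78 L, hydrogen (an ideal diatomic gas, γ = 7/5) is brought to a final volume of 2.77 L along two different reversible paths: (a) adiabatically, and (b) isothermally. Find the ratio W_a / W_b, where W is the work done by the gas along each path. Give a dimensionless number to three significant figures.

W_a / W_b ≈ 1.20

Path (a) adiabatic: W = P₁V₁(1 − (V₁/V₂)^(γ−1))/(γ−1) → W_a/(P₁V₁) = -1.076.
Path (b) isothermal: W = P₁V₁ ln(V₂/V₁) → W_b/(P₁V₁) = -0.8951.
W_a / W_b = -1.076 / -0.8951 = 1.202.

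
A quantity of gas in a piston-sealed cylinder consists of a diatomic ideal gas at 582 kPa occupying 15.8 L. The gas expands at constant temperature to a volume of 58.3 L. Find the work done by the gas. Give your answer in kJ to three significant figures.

Isothermal: W = nRT ln(V₂/V₁) = P₁V₁ ln(V₂/V₁).
P₁V₁ = (582 kPa)(15.8 L) = 9196 J.
W = 9196 × ln(58.3/15.8) = 9196 × 1.306
W_by_gas = 12006 J.

W ≈ 12.0 kJ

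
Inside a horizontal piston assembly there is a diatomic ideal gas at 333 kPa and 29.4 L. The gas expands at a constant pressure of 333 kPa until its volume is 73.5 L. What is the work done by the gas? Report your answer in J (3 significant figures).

W ≈ 14700 J

Isobaric: W = P ΔV.
W = (333 kPa)(73.5 − 29.4 L) = (333)(44.1) = 14685 J.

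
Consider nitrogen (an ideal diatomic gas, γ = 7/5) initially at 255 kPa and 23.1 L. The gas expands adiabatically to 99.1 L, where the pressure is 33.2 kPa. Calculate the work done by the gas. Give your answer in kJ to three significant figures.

W ≈ 6.50 kJ

Adiabatic: W = (P₁V₁ − P₂V₂)/(γ − 1) with γ = 7/5.
P₁V₁ = 5890 J, P₂V₂ = 3290 J.
W = (5890 − 3290) / 0.4 = 6501 J.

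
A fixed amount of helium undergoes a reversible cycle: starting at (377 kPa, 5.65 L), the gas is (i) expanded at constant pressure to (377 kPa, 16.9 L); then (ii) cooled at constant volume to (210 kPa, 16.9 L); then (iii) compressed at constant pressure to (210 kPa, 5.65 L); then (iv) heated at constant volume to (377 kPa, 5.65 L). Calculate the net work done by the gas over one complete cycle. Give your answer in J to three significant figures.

W_net ≈ 1880 J

Constant-volume legs do no work.
W(i) = (377)(16.9 − 5.65) = 4241 J; W(iii) = (210)(5.65 − 16.9) = -2362 J.
W_net = 4241 − 2362 = 1879 J (the clockwise enclosed area).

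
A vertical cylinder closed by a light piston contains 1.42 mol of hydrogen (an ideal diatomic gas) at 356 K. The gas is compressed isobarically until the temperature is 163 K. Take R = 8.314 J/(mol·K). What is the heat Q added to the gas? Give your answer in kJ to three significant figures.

Q ≈ -7.97 kJ

Isobaric: W = nRΔT = (1.42)(8.314)(-193) = -2279 J.
ΔU = nCᵥΔT with Cᵥ = 5R/2: ΔU = (1.42)(20.79)(-193) = -5696 J.
Q = ΔU + W = -5696 − 2279 = -7975 J.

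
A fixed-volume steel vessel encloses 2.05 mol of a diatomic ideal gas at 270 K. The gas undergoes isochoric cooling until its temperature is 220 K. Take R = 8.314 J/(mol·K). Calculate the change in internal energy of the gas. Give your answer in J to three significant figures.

ΔU ≈ -2130 J

Constant volume ⇒ W = 0, so Q = ΔU = nCᵥΔT with Cᵥ = 5R/2 = 20.79 J/(mol·K).
ΔU = (2.05)(20.79)(220 − 270) = -2130 J.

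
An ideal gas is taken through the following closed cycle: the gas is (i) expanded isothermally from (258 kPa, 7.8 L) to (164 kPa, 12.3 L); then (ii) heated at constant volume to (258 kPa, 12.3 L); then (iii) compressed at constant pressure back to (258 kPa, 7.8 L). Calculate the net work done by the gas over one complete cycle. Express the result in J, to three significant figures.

W_net ≈ -244 J

Leg (i): W = PᵢVᵢ ln(V_f/Vᵢ) = (2012) ln(12.3/7.8) = 916.6 J.
Leg (ii): W = 0.
Leg (iii): W = PΔV = (258)(7.8 − 12.3) = -1161 J.
W_net = 916.6 − 1161 = -244.4 J.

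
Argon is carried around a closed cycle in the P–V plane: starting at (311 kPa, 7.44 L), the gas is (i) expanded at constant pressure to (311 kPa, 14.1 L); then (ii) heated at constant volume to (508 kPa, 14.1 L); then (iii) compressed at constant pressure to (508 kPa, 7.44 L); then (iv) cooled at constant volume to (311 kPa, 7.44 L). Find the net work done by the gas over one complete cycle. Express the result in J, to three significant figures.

Constant-volume legs do no work.
W(i) = (311)(14.1 − 7.44) = 2071 J; W(iii) = (508)(7.44 − 14.1) = -3383 J.
W_net = 2071 − 3383 = -1312 J (the counter-clockwise enclosed area).

W_net ≈ -1310 J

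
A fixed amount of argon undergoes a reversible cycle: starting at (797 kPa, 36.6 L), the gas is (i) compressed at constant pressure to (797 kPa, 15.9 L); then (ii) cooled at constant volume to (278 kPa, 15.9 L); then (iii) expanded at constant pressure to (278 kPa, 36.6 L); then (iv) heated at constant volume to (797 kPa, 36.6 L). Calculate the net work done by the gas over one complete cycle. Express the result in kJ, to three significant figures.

Constant-volume legs do no work.
W(i) = (797)(15.9 − 36.6) = -16498 J; W(iii) = (278)(36.6 − 15.9) = 5755 J.
W_net = -16498 + 5755 = -10743 J (the counter-clockwise enclosed area).

W_net ≈ -10.7 kJ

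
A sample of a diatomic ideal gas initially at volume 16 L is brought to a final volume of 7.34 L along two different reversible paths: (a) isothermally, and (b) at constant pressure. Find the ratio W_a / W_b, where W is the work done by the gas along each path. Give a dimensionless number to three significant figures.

W_a / W_b ≈ 1.44

Path (a) isothermal: W = P₁V₁ ln(V₂/V₁) → W_a/(P₁V₁) = -0.7792.
Path (b) isobaric: W = P₁(V₂ − V₁) → W_b/(P₁V₁) = -0.5413.
W_a / W_b = -0.7792 / -0.5413 = 1.44.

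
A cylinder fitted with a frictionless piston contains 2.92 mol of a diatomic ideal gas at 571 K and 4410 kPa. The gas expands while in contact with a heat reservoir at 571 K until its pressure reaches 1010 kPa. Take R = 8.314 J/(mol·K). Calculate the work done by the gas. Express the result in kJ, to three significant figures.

Isothermal process: W = nRT ln(V₂/V₁) = nRT ln(P₁/P₂).
W = (2.92)(8.314)(571) × ln(4410/1010)
  = 13862 × ln(4.366) = 13862 × 1.474
W_by_gas = 20432 J.

W ≈ 20.4 kJ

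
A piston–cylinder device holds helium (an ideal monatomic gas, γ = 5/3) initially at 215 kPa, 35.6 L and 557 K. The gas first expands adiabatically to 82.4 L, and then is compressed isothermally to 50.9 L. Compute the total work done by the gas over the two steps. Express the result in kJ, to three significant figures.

Step 1 (adiabatic): W = (P₁V₁ − P₂V₂)/(γ−1) = (7654 − 4374)/0.667 = 4920 J.
After step 1: P = 53.09 kPa, V = 82.4 L, T = 318.3 K.
Step 2 (isothermal): W = P₁V₁ ln(V₂/V₁) = (4374) ln(50.9/82.4) = -2107 J.
W_total = 4920 − 2107 = 2812 J.

W_total ≈ 2.81 kJ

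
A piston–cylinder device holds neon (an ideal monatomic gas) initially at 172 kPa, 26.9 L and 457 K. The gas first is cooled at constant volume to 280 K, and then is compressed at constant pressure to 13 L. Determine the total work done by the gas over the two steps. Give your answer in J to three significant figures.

Step 1 (isochoric): W = 0 (constant volume).
After step 1: P = 105.4 kPa (V unchanged).
Step 2 (isobaric): W = PΔV = (105.4 kPa)(13 − 26.9 L) = -1465 J.
W_total = 0 − 1465 = -1465 J.

W_total ≈ -1460 J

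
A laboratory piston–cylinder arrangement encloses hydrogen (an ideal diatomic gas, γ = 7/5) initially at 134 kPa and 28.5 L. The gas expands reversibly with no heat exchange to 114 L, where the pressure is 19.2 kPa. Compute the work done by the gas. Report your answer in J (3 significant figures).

W ≈ 4080 J

Adiabatic: W = (P₁V₁ − P₂V₂)/(γ − 1) with γ = 7/5.
P₁V₁ = 3819 J, P₂V₂ = 2189 J.
W = (3819 − 2189) / 0.4 = 4076 J.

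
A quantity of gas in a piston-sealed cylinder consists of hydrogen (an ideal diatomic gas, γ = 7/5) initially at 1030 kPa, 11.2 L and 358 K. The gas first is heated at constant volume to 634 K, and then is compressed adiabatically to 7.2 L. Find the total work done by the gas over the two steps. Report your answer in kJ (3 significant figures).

W_total ≈ -9.87 kJ

Step 1 (isochoric): W = 0 (constant volume).
After step 1: P = 1824 kPa (V unchanged).
Step 2 (adiabatic): W = (P₁V₁ − P₂V₂)/(γ−1) = (20430 − 24379)/0.4 = -9873 J.
W_total = 0 − 9873 = -9873 J.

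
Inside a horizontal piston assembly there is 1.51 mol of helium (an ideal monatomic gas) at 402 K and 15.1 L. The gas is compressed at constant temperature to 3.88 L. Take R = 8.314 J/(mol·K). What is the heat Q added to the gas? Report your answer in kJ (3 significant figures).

Isothermal ⇒ ΔU = 0, so Q = W = nRT ln(V₂/V₁).
Q = (1.51)(8.314)(402) ln(3.88/15.1) = 5047 × -1.359 = -6858 J.

Q ≈ -6.86 kJ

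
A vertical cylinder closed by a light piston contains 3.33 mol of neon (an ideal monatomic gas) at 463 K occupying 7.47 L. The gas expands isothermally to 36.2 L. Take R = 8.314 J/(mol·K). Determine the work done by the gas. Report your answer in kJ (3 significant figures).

Isothermal: W = nRT ln(V₂/V₁).
W = (3.33)(8.314)(463) × ln(36.2/7.47)
  = 12818 × 1.578
W_by_gas = 20230 J.

W ≈ 20.2 kJ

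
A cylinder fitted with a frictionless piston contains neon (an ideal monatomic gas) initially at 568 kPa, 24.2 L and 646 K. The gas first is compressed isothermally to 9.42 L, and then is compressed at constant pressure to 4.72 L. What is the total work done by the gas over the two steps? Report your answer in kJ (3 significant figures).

W_total ≈ -19.8 kJ

Step 1 (isothermal): W = P₁V₁ ln(V₂/V₁) = (13746) ln(9.42/24.2) = -12969 J.
After step 1: P = 1459 kPa, V = 9.42 L, T = 646 K.
Step 2 (isobaric): W = PΔV = (1459 kPa)(4.72 − 9.42 L) = -6858 J.
W_total = -12969 − 6858 = -19827 J.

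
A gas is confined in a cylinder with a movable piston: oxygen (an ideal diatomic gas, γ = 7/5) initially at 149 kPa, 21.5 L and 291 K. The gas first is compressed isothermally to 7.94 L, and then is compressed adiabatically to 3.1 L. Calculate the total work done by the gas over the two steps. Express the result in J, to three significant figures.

W_total ≈ -6850 J

Step 1 (isothermal): W = P₁V₁ ln(V₂/V₁) = (3204) ln(7.94/21.5) = -3191 J.
After step 1: P = 403.5 kPa, V = 7.94 L, T = 291 K.
Step 2 (adiabatic): W = (P₁V₁ − P₂V₂)/(γ−1) = (3204 − 4667)/0.4 = -3658 J.
W_total = -3191 − 3658 = -6849 J.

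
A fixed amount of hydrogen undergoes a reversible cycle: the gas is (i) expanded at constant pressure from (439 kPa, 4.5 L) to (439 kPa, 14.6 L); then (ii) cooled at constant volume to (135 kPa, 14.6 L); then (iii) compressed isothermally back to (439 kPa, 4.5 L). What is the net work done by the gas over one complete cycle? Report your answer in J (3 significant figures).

Leg (i): W = PΔV = (439)(14.6 − 4.5) = 4434 J.
Leg (ii): W = 0.
Leg (iii): W = PᵢVᵢ ln(V_f/Vᵢ) = (1971) ln(4.5/14.6) = -2320 J.
W_net = 4434 − 2320 = 2114 J.

W_net ≈ 2110 J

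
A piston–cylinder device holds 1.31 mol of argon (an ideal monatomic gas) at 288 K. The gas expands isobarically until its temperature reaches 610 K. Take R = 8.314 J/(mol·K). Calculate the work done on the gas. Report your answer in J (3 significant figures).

W ≈ -3510 J

Isobaric: W = P ΔV = nR ΔT.
W = (1.31)(8.314)(610 − 288) = 3507 J.
Work on gas = −W_by = -3507 J.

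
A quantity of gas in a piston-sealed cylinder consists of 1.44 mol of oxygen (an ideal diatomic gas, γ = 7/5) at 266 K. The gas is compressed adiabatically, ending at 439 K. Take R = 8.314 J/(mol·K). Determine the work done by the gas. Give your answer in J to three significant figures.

W ≈ -5180 J

Adiabatic ⇒ Q = 0, so W_by = −ΔU = nCᵥ(T₁ − T₂).
Cᵥ = 5R/2 = 20.79 J/(mol·K).
W = (1.44)(20.79)(266 − 439) = -5178 J.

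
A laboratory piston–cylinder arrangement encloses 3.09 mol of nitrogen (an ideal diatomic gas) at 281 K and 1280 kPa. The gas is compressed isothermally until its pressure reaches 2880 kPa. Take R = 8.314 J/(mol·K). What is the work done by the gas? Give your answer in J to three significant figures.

W ≈ -5850 J

Isothermal process: W = nRT ln(V₂/V₁) = nRT ln(P₁/P₂).
W = (3.09)(8.314)(281) × ln(1280/2880)
  = 7219 × ln(0.4444) = 7219 × -0.8109
W_by_gas = -5854 J.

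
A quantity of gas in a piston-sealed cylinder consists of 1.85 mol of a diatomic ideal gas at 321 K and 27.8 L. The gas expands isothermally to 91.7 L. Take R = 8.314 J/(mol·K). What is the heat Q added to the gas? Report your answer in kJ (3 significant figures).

Q ≈ 5.89 kJ

Isothermal ⇒ ΔU = 0, so Q = W = nRT ln(V₂/V₁).
Q = (1.85)(8.314)(321) ln(91.7/27.8) = 4937 × 1.193 = 5893 J.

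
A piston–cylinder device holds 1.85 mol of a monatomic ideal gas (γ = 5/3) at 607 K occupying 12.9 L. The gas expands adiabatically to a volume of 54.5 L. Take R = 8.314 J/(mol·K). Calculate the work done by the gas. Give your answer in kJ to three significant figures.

W ≈ 8.65 kJ

Adiabatic: TV^(γ−1) = const with γ = 5/3.
T₂ = T₁ (V₁/V₂)^(γ−1) = 607 × (12.9/54.5)^0.667 = 607 × 0.3826 = 232.3 K.
W_by = nCᵥ(T₁ − T₂) = (1.85)(12.47)(607 − 232.3) = 8646 J.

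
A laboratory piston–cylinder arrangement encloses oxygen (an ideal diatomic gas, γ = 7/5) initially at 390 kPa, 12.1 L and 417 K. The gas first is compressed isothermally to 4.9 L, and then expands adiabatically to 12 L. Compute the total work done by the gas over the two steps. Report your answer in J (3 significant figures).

Step 1 (isothermal): W = P₁V₁ ln(V₂/V₁) = (4719) ln(4.9/12.1) = -4266 J.
After step 1: P = 963.1 kPa, V = 4.9 L, T = 417 K.
Step 2 (adiabatic): W = (P₁V₁ − P₂V₂)/(γ−1) = (4719 − 3298)/0.4 = 3552 J.
W_total = -4266 + 3552 = -713.4 J.

W_total ≈ -713 J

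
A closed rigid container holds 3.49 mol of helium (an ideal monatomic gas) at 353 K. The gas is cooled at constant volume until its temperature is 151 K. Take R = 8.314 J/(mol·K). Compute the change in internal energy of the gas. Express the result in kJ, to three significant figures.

ΔU ≈ -8.79 kJ

Constant volume ⇒ W = 0, so Q = ΔU = nCᵥΔT with Cᵥ = 3R/2 = 12.47 J/(mol·K).
ΔU = (3.49)(12.47)(151 − 353) = -8792 J.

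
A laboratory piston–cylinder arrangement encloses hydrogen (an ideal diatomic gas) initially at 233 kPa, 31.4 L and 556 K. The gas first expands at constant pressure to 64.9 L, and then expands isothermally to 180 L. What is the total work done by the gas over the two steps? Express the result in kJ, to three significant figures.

Step 1 (isobaric): W = PΔV = (233 kPa)(64.9 − 31.4 L) = 7806 J.
After step 1: P = 233 kPa, V = 64.9 L, T = 1149 K.
Step 2 (isothermal): W = P₁V₁ ln(V₂/V₁) = (15122) ln(180/64.9) = 15426 J.
W_total = 7806 + 15426 = 23231 J.

W_total ≈ 23.2 kJ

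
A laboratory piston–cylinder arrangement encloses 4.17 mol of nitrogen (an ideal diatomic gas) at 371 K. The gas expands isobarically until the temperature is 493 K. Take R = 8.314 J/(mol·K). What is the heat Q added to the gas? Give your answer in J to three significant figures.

Isobaric: W = nRΔT = (4.17)(8.314)(122) = 4230 J.
ΔU = nCᵥΔT with Cᵥ = 5R/2: ΔU = (4.17)(20.79)(122) = 10574 J.
Q = ΔU + W = 10574 + 4230 = 14804 J.

Q ≈ 14800 J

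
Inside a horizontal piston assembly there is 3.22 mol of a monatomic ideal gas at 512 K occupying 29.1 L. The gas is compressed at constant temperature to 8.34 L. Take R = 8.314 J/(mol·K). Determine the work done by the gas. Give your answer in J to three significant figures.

Isothermal: W = nRT ln(V₂/V₁).
W = (3.22)(8.314)(512) × ln(8.34/29.1)
  = 13707 × -1.25
W_by_gas = -17129 J.

W ≈ -17100 J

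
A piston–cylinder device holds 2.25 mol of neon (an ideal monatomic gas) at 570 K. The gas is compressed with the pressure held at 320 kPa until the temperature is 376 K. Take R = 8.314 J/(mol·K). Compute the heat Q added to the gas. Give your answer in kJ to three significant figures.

Q ≈ -9.07 kJ

Isobaric: W = nRΔT = (2.25)(8.314)(-194) = -3629 J.
ΔU = nCᵥΔT with Cᵥ = 3R/2: ΔU = (2.25)(12.47)(-194) = -5444 J.
Q = ΔU + W = -5444 − 3629 = -9073 J.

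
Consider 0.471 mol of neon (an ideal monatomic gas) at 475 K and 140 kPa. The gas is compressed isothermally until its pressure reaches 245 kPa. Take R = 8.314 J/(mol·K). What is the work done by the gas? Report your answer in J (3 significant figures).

W ≈ -1040 J

Isothermal process: W = nRT ln(V₂/V₁) = nRT ln(P₁/P₂).
W = (0.471)(8.314)(475) × ln(140/245)
  = 1860 × ln(0.5714) = 1860 × -0.5596
W_by_gas = -1041 J.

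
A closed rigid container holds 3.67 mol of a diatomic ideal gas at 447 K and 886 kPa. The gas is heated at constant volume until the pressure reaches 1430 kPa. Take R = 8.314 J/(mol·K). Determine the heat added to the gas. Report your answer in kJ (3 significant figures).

Constant volume ⇒ W = 0, so Q = ΔU = nCᵥΔT with Cᵥ = 5R/2 = 20.79 J/(mol·K).
At constant V, T₂/T₁ = P₂/P₁ ⇒ ΔT = T₁(P₂/P₁ − 1) = 447·(1430/886 − 1) = 274.5 K.
ΔU = (3.67)(20.79)(274.5) = 20936 J.

Q ≈ 20.9 kJ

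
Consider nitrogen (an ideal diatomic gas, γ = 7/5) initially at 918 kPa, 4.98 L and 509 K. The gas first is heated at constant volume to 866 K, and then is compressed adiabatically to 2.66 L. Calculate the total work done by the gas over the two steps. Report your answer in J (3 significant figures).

Step 1 (isochoric): W = 0 (constant volume).
After step 1: P = 1562 kPa (V unchanged).
Step 2 (adiabatic): W = (P₁V₁ − P₂V₂)/(γ−1) = (7778 − 9996)/0.4 = -5544 J.
W_total = 0 − 5544 = -5544 J.

W_total ≈ -5540 J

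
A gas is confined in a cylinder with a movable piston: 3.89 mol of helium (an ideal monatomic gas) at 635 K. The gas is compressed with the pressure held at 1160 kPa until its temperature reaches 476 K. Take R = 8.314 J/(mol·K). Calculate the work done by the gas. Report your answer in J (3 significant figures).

Isobaric: W = P ΔV = nR ΔT.
W = (3.89)(8.314)(476 − 635) = -5142 J.

W ≈ -5140 J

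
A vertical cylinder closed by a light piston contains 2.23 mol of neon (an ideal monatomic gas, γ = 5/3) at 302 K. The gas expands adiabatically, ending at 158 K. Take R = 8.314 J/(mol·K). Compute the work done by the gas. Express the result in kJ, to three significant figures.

Adiabatic ⇒ Q = 0, so W_by = −ΔU = nCᵥ(T₁ − T₂).
Cᵥ = 3R/2 = 12.47 J/(mol·K).
W = (2.23)(12.47)(302 − 158) = 4005 J.

W ≈ 4.00 kJ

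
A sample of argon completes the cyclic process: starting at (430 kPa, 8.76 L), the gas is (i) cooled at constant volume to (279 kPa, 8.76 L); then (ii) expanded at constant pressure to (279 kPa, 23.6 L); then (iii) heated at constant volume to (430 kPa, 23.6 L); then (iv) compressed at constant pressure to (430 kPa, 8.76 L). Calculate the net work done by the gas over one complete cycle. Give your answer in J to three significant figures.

W_net ≈ -2240 J

Constant-volume legs do no work.
W(ii) = (279)(23.6 − 8.76) = 4140 J; W(iv) = (430)(8.76 − 23.6) = -6381 J.
W_net = 4140 − 6381 = -2241 J (the counter-clockwise enclosed area).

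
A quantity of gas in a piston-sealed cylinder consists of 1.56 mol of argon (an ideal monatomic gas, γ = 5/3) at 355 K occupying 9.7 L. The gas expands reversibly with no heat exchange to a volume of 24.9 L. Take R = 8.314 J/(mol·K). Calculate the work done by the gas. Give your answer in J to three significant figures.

W ≈ 3220 J

Adiabatic: TV^(γ−1) = const with γ = 5/3.
T₂ = T₁ (V₁/V₂)^(γ−1) = 355 × (9.7/24.9)^0.667 = 355 × 0.5334 = 189.4 K.
W_by = nCᵥ(T₁ − T₂) = (1.56)(12.47)(355 − 189.4) = 3223 J.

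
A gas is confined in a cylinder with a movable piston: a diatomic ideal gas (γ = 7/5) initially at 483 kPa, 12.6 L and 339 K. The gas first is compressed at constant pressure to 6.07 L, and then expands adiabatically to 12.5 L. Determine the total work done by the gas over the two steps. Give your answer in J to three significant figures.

Step 1 (isobaric): W = PΔV = (483 kPa)(6.07 − 12.6 L) = -3154 J.
After step 1: P = 483 kPa, V = 6.07 L, T = 163.3 K.
Step 2 (adiabatic): W = (P₁V₁ − P₂V₂)/(γ−1) = (2932 − 2196)/0.4 = 1839 J.
W_total = -3154 + 1839 = -1315 J.

W_total ≈ -1310 J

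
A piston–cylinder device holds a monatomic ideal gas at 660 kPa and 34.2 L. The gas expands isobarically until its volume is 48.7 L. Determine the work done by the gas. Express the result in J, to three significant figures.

W ≈ 9570 J

Isobaric: W = P ΔV.
W = (660 kPa)(48.7 − 34.2 L) = (660)(14.5) = 9570 J.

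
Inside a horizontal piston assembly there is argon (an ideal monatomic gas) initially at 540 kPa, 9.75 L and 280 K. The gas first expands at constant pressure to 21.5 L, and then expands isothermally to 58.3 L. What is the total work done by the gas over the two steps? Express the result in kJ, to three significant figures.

Step 1 (isobaric): W = PΔV = (540 kPa)(21.5 − 9.75 L) = 6345 J.
After step 1: P = 540 kPa, V = 21.5 L, T = 617.4 K.
Step 2 (isothermal): W = P₁V₁ ln(V₂/V₁) = (11610) ln(58.3/21.5) = 11582 J.
W_total = 6345 + 11582 = 17927 J.

W_total ≈ 17.9 kJ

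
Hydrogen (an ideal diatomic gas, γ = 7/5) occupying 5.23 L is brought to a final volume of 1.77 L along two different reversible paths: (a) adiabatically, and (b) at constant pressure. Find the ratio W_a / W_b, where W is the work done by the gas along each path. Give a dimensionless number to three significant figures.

W_a / W_b ≈ 2.05

Path (a) adiabatic: W = P₁V₁(1 − (V₁/V₂)^(γ−1))/(γ−1) → W_a/(P₁V₁) = -1.356.
Path (b) isobaric: W = P₁(V₂ − V₁) → W_b/(P₁V₁) = -0.6616.
W_a / W_b = -1.356 / -0.6616 = 2.05.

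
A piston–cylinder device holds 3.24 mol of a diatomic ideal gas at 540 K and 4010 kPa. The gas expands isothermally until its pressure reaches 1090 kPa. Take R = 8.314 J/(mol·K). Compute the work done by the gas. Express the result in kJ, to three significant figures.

W ≈ 18.9 kJ

Isothermal process: W = nRT ln(V₂/V₁) = nRT ln(P₁/P₂).
W = (3.24)(8.314)(540) × ln(4010/1090)
  = 14546 × ln(3.679) = 14546 × 1.303
W_by_gas = 18948 J.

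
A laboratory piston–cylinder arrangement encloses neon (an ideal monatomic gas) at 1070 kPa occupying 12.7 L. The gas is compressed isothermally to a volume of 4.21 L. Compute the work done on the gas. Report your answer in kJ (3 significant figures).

W ≈ 15.0 kJ

Isothermal: W = nRT ln(V₂/V₁) = P₁V₁ ln(V₂/V₁).
P₁V₁ = (1070 kPa)(12.7 L) = 13589 J.
W = 13589 × ln(4.21/12.7) = 13589 × -1.104
W_by_gas = -15004 J; work on gas = −W_by = 15004 J.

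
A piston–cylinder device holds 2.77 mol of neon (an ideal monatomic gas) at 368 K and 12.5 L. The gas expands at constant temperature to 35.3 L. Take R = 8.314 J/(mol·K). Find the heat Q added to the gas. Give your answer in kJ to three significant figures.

Isothermal ⇒ ΔU = 0, so Q = W = nRT ln(V₂/V₁).
Q = (2.77)(8.314)(368) ln(35.3/12.5) = 8475 × 1.038 = 8798 J.

Q ≈ 8.80 kJ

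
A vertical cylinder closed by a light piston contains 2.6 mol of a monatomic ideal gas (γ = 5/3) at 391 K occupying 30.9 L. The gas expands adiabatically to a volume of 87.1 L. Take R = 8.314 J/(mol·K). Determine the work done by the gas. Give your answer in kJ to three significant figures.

Adiabatic: TV^(γ−1) = const with γ = 5/3.
T₂ = T₁ (V₁/V₂)^(γ−1) = 391 × (30.9/87.1)^0.667 = 391 × 0.5011 = 195.9 K.
W_by = nCᵥ(T₁ − T₂) = (2.6)(12.47)(391 − 195.9) = 6325 J.

W ≈ 6.32 kJ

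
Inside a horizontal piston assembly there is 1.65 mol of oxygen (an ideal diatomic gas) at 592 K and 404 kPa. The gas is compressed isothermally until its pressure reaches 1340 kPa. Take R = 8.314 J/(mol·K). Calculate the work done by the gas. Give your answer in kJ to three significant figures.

Isothermal process: W = nRT ln(V₂/V₁) = nRT ln(P₁/P₂).
W = (1.65)(8.314)(592) × ln(404/1340)
  = 8121 × ln(0.3015) = 8121 × -1.199
W_by_gas = -9737 J.

W ≈ -9.74 kJ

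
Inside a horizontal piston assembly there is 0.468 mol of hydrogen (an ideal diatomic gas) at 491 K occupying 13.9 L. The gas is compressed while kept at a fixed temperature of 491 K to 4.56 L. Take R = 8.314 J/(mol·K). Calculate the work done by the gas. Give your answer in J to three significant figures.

Isothermal: W = nRT ln(V₂/V₁).
W = (0.468)(8.314)(491) × ln(4.56/13.9)
  = 1910 × -1.115
W_by_gas = -2129 J.

W ≈ -2130 J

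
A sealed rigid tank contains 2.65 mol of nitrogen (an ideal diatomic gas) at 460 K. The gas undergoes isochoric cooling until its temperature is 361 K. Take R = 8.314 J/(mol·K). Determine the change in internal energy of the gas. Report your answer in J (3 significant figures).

Constant volume ⇒ W = 0, so Q = ΔU = nCᵥΔT with Cᵥ = 5R/2 = 20.79 J/(mol·K).
ΔU = (2.65)(20.79)(361 − 460) = -5453 J.

ΔU ≈ -5450 J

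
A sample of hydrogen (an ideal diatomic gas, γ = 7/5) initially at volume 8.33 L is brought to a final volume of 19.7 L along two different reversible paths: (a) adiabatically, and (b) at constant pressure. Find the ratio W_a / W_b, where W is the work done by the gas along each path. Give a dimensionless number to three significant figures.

Path (a) adiabatic: W = P₁V₁(1 − (V₁/V₂)^(γ−1))/(γ−1) → W_a/(P₁V₁) = 0.7282.
Path (b) isobaric: W = P₁(V₂ − V₁) → W_b/(P₁V₁) = 1.365.
W_a / W_b = 0.7282 / 1.365 = 0.5335.

W_a / W_b ≈ 0.534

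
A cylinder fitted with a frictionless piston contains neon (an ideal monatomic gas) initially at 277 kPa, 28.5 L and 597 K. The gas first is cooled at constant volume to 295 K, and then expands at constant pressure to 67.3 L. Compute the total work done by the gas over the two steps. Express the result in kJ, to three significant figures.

W_total ≈ 5.31 kJ

Step 1 (isochoric): W = 0 (constant volume).
After step 1: P = 136.9 kPa (V unchanged).
Step 2 (isobaric): W = PΔV = (136.9 kPa)(67.3 − 28.5 L) = 5311 J.
W_total = 0 + 5311 = 5311 J.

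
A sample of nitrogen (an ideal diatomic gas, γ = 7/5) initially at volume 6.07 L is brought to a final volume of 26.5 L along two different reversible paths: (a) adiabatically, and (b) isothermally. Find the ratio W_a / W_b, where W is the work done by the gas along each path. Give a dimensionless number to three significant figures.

W_a / W_b ≈ 0.756

Path (a) adiabatic: W = P₁V₁(1 − (V₁/V₂)^(γ−1))/(γ−1) → W_a/(P₁V₁) = 1.114.
Path (b) isothermal: W = P₁V₁ ln(V₂/V₁) → W_b/(P₁V₁) = 1.474.
W_a / W_b = 1.114 / 1.474 = 0.7555.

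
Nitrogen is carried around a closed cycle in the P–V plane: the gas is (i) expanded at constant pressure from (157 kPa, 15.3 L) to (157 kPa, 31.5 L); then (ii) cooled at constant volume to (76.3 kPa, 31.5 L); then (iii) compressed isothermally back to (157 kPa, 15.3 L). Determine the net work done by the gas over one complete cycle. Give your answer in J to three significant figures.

Leg (i): W = PΔV = (157)(31.5 − 15.3) = 2543 J.
Leg (ii): W = 0.
Leg (iii): W = PᵢVᵢ ln(V_f/Vᵢ) = (2403) ln(15.3/31.5) = -1736 J.
W_net = 2543 − 1736 = 807.8 J.

W_net ≈ 808 J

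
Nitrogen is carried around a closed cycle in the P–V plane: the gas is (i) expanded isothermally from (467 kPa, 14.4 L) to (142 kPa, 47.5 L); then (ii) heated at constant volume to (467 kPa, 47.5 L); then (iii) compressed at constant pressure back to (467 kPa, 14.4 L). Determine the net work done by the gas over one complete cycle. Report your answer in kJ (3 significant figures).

Leg (i): W = PᵢVᵢ ln(V_f/Vᵢ) = (6725) ln(47.5/14.4) = 8026 J.
Leg (ii): W = 0.
Leg (iii): W = PΔV = (467)(14.4 − 47.5) = -15458 J.
W_net = 8026 − 15458 = -7432 J.

W_net ≈ -7.43 kJ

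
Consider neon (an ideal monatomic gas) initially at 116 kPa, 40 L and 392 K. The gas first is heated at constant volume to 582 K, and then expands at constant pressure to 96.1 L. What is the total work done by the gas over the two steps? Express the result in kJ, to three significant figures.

Step 1 (isochoric): W = 0 (constant volume).
After step 1: P = 172.2 kPa (V unchanged).
Step 2 (isobaric): W = PΔV = (172.2 kPa)(96.1 − 40 L) = 9662 J.
W_total = 0 + 9662 = 9662 J.

W_total ≈ 9.66 kJ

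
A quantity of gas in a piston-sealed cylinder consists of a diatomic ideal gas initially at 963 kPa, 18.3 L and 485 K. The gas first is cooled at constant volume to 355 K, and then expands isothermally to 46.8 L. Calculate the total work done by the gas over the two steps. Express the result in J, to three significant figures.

Step 1 (isochoric): W = 0 (constant volume).
After step 1: P = 704.9 kPa (V unchanged).
Step 2 (isothermal): W = P₁V₁ ln(V₂/V₁) = (12899) ln(46.8/18.3) = 12112 J.
W_total = 0 + 12112 = 12112 J.

W_total ≈ 12100 J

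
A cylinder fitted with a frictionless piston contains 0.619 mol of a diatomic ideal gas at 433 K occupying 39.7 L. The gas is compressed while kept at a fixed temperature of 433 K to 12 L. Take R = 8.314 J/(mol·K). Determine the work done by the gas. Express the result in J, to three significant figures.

W ≈ -2670 J

Isothermal: W = nRT ln(V₂/V₁).
W = (0.619)(8.314)(433) × ln(12/39.7)
  = 2228 × -1.196
W_by_gas = -2666 J.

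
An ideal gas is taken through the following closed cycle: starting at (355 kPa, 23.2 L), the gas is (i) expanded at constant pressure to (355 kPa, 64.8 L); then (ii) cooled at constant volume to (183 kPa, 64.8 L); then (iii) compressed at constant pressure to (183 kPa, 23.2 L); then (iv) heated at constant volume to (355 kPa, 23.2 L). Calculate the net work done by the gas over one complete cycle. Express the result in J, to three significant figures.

Constant-volume legs do no work.
W(i) = (355)(64.8 − 23.2) = 14768 J; W(iii) = (183)(23.2 − 64.8) = -7613 J.
W_net = 14768 − 7613 = 7155 J (the clockwise enclosed area).

W_net ≈ 7160 J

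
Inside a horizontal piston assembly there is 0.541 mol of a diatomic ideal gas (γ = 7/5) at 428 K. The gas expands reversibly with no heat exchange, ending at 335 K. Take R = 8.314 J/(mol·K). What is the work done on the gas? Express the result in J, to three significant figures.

Adiabatic ⇒ Q = 0, so W_by = −ΔU = nCᵥ(T₁ − T₂).
Cᵥ = 5R/2 = 20.79 J/(mol·K).
W = (0.541)(20.79)(428 − 335) = 1046 J.
Work on gas = −W_by = -1046 J.

W ≈ -1050 J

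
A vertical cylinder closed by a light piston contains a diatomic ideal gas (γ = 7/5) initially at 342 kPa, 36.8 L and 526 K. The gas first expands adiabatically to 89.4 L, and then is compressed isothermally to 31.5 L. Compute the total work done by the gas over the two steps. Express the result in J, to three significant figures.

Step 1 (adiabatic): W = (P₁V₁ − P₂V₂)/(γ−1) = (12586 − 8824)/0.4 = 9403 J.
After step 1: P = 98.71 kPa, V = 89.4 L, T = 368.8 K.
Step 2 (isothermal): W = P₁V₁ ln(V₂/V₁) = (8824) ln(31.5/89.4) = -9205 J.
W_total = 9403 − 9205 = 198.5 J.

W_total ≈ 198 J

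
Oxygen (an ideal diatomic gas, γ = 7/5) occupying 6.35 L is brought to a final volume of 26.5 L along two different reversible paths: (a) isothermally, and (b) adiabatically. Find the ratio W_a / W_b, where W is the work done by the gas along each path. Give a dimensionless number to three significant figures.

Path (a) isothermal: W = P₁V₁ ln(V₂/V₁) → W_a/(P₁V₁) = 1.429.
Path (b) adiabatic: W = P₁V₁(1 − (V₁/V₂)^(γ−1))/(γ−1) → W_b/(P₁V₁) = 1.088.
W_a / W_b = 1.429 / 1.088 = 1.313.

W_a / W_b ≈ 1.31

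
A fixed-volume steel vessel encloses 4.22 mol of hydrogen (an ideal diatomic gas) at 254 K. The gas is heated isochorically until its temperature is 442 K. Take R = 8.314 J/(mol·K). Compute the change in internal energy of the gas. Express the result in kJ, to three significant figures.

Constant volume ⇒ W = 0, so Q = ΔU = nCᵥΔT with Cᵥ = 5R/2 = 20.79 J/(mol·K).
ΔU = (4.22)(20.79)(442 − 254) = 16490 J.

ΔU ≈ 16.5 kJ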